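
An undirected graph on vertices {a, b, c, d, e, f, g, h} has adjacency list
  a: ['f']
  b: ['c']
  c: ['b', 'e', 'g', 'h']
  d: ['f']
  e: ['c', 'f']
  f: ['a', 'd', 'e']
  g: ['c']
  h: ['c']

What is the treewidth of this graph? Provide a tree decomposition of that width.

Treewidth 1.
One optimal decomposition is:
Bags: B1 = {c, g}  B2 = {c, e}  B3 = {e, f}  B4 = {c, h}  B5 = {d, f}  B6 = {a, f}  B7 = {b, c}
Tree: B1–B2, B2–B3, B1–B4, B3–B5, B5–B6, B4–B7

The largest bag has 2 vertices, giving width 1; this decomposition certifies tw(G) ≤ 1. Since G has at least one edge (e.g. c–g), it is not an edgeless graph, so tw(G) ≥ 1. The upper and lower bounds meet at 1, so that is the treewidth.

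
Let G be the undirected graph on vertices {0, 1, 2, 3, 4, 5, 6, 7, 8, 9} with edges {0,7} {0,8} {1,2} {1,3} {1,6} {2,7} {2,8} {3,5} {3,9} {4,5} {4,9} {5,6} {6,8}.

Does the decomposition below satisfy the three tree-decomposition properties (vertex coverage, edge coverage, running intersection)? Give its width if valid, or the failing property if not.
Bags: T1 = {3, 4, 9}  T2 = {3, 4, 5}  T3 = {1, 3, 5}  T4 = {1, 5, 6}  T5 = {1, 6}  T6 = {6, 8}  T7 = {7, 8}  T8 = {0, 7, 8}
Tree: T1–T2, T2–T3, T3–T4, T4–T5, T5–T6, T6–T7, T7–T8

A tree decomposition must satisfy three properties: every vertex lies in some bag; for every edge, both endpoints lie together in some bag; and for every vertex, the bags containing it form a connected subtree. Here vertex 2 appears in no bag, so the decomposition is invalid.

No — vertex 2 appears in no bag.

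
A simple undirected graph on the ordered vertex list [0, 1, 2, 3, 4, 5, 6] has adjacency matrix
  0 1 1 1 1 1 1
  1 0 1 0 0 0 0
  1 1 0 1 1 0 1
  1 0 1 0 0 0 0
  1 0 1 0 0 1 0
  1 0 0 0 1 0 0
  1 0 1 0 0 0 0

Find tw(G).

2

A width-2 tree decomposition is:
Bags: B1 = {0, 2, 3}  B2 = {0, 1, 2}  B3 = {0, 2, 4}  B4 = {0, 4, 5}  B5 = {0, 2, 6}
Tree: B1–B2, B1–B3, B3–B4, B2–B5
Each bag holds 3 vertices, so the decomposition has width 2, which upper-bounds the treewidth. For the lower bound, the 3 vertices {0, 1, 2} are pairwise adjacent, and any tree decomposition puts a clique entirely inside one bag — forcing width ≥ 2. Combining the bounds, tw(G) = 2.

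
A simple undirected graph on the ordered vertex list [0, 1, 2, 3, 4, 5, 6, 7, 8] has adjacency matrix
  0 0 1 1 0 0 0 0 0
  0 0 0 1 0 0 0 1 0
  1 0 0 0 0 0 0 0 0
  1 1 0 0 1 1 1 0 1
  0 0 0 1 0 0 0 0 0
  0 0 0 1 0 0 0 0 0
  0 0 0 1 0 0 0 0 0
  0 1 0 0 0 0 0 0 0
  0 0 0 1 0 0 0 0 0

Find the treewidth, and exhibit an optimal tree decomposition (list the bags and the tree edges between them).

Every bag has size at most 2, so the width is 2 − 1 = 1 and tw(G) ≤ 1. G has an edge, so its treewidth is at least 1. The upper and lower bounds meet at 1, so that is the treewidth.

Treewidth 1.
One optimal decomposition is:
Bags: B1 = {3, 4}  B2 = {1, 3}  B3 = {3, 8}  B4 = {0, 3}  B5 = {1, 7}  B6 = {3, 5}  B7 = {0, 2}  B8 = {3, 6}
Tree: B1–B2, B1–B3, B3–B4, B2–B5, B3–B6, B4–B7, B4–B8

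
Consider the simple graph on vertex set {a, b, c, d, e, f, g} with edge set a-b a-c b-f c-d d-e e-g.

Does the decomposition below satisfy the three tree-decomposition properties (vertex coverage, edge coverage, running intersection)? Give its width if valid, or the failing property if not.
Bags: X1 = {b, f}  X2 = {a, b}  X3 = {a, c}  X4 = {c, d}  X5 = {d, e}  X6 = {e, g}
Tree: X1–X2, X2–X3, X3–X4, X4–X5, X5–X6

Yes; width 1.

Checking the three conditions: (i) the bags cover all of {a, b, c, d, e, f, g}; (ii) for each edge, some bag contains both endpoints; (iii) the bags containing any fixed vertex form a subtree. All hold, so the decomposition is valid with width 2 − 1 = 1.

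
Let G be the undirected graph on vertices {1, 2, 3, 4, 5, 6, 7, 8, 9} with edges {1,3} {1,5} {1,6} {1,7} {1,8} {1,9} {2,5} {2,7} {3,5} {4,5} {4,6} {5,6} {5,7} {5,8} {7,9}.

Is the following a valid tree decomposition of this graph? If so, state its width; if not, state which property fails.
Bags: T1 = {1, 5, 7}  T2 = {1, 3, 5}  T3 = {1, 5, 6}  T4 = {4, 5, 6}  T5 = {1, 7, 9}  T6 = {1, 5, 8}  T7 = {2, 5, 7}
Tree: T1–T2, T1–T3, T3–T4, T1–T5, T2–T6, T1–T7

Yes; width 2.

Vertex coverage: the bags together contain {1, 2, 3, 4, 5, 6, 7, 8, 9}, the full vertex set. Edge coverage: each edge of G has both endpoints in at least one bag. Running intersection: for every vertex, the bags containing it form a connected subtree. All three properties hold, so this is a valid tree decomposition of width max|bag| − 1 = 2, and hence tw(G) ≤ 2.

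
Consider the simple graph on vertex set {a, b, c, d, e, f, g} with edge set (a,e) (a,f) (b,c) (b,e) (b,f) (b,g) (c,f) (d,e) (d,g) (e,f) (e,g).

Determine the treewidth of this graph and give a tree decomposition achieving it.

Treewidth 2.
One such decomposition:
Bags: B1 = {b, e, g}  B2 = {d, e, g}  B3 = {b, e, f}  B4 = {b, c, f}  B5 = {a, e, f}
Tree: B1–B2, B1–B3, B3–B4, B3–B5

The largest bag has 3 vertices, giving width 2; this decomposition certifies tw(G) ≤ 2. For the lower bound, the 3 vertices {d, e, g} are pairwise adjacent, and any tree decomposition puts a clique entirely inside one bag — forcing width ≥ 2. Therefore the treewidth is 2.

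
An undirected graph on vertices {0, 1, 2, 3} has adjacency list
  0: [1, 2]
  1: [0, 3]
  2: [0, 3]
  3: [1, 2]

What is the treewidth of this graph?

A width-2 tree decomposition is:
Bags: B1 = {0, 2, 3}  B2 = {0, 1, 3}
Tree: B1–B2
The largest bag has 3 vertices, giving width 2; this decomposition certifies tw(G) ≤ 2. Since 0–2–3–1–0 is a cycle in G, G is not acyclic. Forests are exactly the graphs of treewidth ≤ 1, so tw(G) ≥ 2. Combining the bounds, tw(G) = 2.

2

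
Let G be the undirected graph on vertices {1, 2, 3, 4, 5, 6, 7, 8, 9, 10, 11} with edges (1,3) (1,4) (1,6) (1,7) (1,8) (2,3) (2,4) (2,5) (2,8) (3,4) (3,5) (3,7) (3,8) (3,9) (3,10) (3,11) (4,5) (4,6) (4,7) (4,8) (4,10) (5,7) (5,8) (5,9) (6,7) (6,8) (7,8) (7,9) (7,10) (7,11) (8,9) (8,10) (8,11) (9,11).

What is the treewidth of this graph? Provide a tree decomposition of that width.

Treewidth 4.
Bags: B1 = {3, 4, 5, 7, 8}  B2 = {1, 3, 4, 7, 8}  B3 = {3, 5, 7, 8, 9}  B4 = {3, 4, 7, 8, 10}  B5 = {1, 4, 6, 7, 8}  B6 = {3, 7, 8, 9, 11}  B7 = {2, 3, 4, 5, 8}
Tree: B1–B2, B1–B3, B1–B4, B2–B5, B3–B6, B1–B7

Each bag holds 5 vertices, so the decomposition has width 4, which upper-bounds the treewidth. For the lower bound, the 5 vertices {2, 3, 4, 5, 8} are pairwise adjacent, and any tree decomposition puts a clique entirely inside one bag — forcing width ≥ 4. Hence tw(G) = 4 exactly.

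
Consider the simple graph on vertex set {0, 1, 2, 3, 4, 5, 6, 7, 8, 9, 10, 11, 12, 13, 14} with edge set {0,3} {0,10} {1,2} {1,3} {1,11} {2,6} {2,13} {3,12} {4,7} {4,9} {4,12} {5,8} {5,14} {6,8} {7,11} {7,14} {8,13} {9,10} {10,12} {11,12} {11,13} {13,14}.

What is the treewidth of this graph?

3

A width-3 tree decomposition is:
Bags: B1 = {2, 5, 6, 8}  B2 = {2, 5, 8, 13}  B3 = {2, 5, 13, 14}  B4 = {1, 2, 13, 14}  B5 = {1, 11, 13, 14}  B6 = {1, 7, 11, 14}  B7 = {1, 3, 7, 11}  B8 = {3, 7, 11, 12}  B9 = {3, 4, 7, 12}  B10 = {0, 3, 4, 12}  B11 = {0, 4, 10, 12}  B12 = {0, 4, 9, 10}
Tree: B1–B2, B2–B3, B3–B4, B4–B5, B5–B6, B6–B7, B7–B8, B8–B9, B9–B10, B10–B11, B11–B12
The largest bag has 4 vertices, giving width 3; this decomposition certifies tw(G) ≤ 3. For the lower bound: the 4 vertex sets {5,6,8}, {2}, {13}, {1,7,11,14} are disjoint, each induces a connected subgraph, and every pair is joined by at least one edge of G. Contracting each set to a single vertex therefore yields K_{4} as a minor, and since treewidth is minor-monotone, tw(G) ≥ tw(K_{4}) = 3. Combining the bounds, tw(G) = 3.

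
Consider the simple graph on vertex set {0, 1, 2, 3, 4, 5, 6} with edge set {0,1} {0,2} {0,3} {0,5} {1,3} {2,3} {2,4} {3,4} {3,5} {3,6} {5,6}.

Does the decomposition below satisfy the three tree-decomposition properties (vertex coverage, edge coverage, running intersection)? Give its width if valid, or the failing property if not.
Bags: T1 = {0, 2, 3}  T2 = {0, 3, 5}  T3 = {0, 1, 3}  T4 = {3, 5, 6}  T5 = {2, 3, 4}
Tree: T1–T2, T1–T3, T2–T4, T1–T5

Yes; width 2.

Vertex coverage: the bags together contain {0, 1, 2, 3, 4, 5, 6}, the full vertex set. Edge coverage: each edge of G has both endpoints in at least one bag. Running intersection: for every vertex, the bags containing it form a connected subtree. All three properties hold, so this is a valid tree decomposition of width max|bag| − 1 = 2, and hence tw(G) ≤ 2.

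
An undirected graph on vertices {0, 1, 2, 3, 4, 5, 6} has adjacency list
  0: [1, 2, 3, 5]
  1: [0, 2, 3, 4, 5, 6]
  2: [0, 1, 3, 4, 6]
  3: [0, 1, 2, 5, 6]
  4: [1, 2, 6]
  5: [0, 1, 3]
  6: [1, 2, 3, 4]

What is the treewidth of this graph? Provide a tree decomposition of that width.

Treewidth 3.
One optimal decomposition is:
Bags: B1 = {0, 1, 2, 3}  B2 = {1, 2, 3, 6}  B3 = {1, 2, 4, 6}  B4 = {0, 1, 3, 5}
Tree: B1–B2, B2–B3, B1–B4

Each bag holds 4 vertices, so the decomposition has width 3, which upper-bounds the treewidth. On the other hand G contains the 4-clique {0, 1, 2, 3}. A clique must lie in a single bag of any decomposition, so no decomposition can have width below 3. Combining the bounds, tw(G) = 3.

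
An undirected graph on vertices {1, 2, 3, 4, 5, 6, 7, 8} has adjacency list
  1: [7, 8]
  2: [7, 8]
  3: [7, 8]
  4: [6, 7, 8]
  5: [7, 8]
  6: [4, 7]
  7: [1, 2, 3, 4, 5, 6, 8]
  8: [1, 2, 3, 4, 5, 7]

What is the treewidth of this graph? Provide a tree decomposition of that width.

Each bag holds 3 vertices, so the decomposition has width 2, which upper-bounds the treewidth. Conversely, {1, 7, 8} is a clique of size 3, and the vertices of any clique must share a bag in every tree decomposition; so some bag has ≥ 3 vertices and tw(G) ≥ 2. Therefore the treewidth is 2.

Treewidth 2.
One optimal decomposition is:
Bags: B1 = {1, 7, 8}  B2 = {4, 7, 8}  B3 = {3, 7, 8}  B4 = {2, 7, 8}  B5 = {5, 7, 8}  B6 = {4, 6, 7}
Tree: B1–B2, B1–B3, B3–B4, B1–B5, B2–B6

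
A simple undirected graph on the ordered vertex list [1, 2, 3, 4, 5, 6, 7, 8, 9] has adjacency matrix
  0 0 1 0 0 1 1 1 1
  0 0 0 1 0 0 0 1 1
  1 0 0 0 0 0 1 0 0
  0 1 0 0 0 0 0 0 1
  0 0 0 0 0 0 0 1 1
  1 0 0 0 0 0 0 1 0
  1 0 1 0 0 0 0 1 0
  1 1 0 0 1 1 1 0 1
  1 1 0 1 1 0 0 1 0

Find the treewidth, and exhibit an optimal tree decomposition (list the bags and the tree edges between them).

Treewidth 2.
Bags: B1 = {1, 8, 9}  B2 = {2, 8, 9}  B3 = {1, 7, 8}  B4 = {2, 4, 9}  B5 = {1, 6, 8}  B6 = {1, 3, 7}  B7 = {5, 8, 9}
Tree: B1–B2, B1–B3, B2–B4, B1–B5, B3–B6, B2–B7

The largest bag has 3 vertices, giving width 2; this decomposition certifies tw(G) ≤ 2. Conversely, {1, 8, 9} is a clique of size 3, and the vertices of any clique must share a bag in every tree decomposition; so some bag has ≥ 3 vertices and tw(G) ≥ 2. Therefore the treewidth is 2.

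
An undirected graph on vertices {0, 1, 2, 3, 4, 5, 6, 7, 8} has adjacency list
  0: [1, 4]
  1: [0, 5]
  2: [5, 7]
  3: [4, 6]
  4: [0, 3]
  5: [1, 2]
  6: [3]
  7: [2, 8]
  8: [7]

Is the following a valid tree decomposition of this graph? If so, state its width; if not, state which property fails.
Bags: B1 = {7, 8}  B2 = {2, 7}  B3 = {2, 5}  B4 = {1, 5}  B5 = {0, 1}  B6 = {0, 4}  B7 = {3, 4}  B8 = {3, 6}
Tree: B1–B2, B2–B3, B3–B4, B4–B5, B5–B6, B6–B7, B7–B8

Vertex coverage: the bags together contain {0, 1, 2, 3, 4, 5, 6, 7, 8}, the full vertex set. Edge coverage: each edge of G has both endpoints in at least one bag. Running intersection: for every vertex, the bags containing it form a connected subtree. All three properties hold, so this is a valid tree decomposition of width max|bag| − 1 = 1, and hence tw(G) ≤ 1.

Yes; width 1.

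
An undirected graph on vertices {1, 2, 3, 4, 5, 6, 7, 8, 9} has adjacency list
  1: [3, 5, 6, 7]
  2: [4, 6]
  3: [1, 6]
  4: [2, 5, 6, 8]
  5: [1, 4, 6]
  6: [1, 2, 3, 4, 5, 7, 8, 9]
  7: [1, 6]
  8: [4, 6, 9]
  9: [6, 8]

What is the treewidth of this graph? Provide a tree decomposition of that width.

Treewidth 2.
Bags: B1 = {1, 6, 7}  B2 = {1, 5, 6}  B3 = {4, 5, 6}  B4 = {4, 6, 8}  B5 = {6, 8, 9}  B6 = {1, 3, 6}  B7 = {2, 4, 6}
Tree: B1–B2, B2–B3, B3–B4, B4–B5, B2–B6, B4–B7

Each bag holds 3 vertices, so the decomposition has width 2, which upper-bounds the treewidth. For the lower bound, the 3 vertices {1, 3, 6} are pairwise adjacent, and any tree decomposition puts a clique entirely inside one bag — forcing width ≥ 2. Combining the bounds, tw(G) = 2.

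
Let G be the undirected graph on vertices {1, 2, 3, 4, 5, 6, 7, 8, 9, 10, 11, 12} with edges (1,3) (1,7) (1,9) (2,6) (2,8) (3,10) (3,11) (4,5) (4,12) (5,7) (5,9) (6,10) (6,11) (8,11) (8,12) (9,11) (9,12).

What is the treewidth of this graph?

A width-3 tree decomposition is:
Bags: B1 = {2, 3, 6, 10}  B2 = {2, 3, 6, 11}  B3 = {2, 3, 8, 11}  B4 = {1, 3, 8, 11}  B5 = {1, 8, 9, 11}  B6 = {1, 8, 9, 12}  B7 = {1, 7, 9, 12}  B8 = {5, 7, 9, 12}  B9 = {4, 5, 7, 12}
Tree: B1–B2, B2–B3, B3–B4, B4–B5, B5–B6, B6–B7, B7–B8, B8–B9
The largest bag has 4 vertices, giving width 3; this decomposition certifies tw(G) ≤ 3. For the lower bound: the 4 vertex sets {2,6,10}, {3}, {11}, {1,8,9,12} are disjoint, each induces a connected subgraph, and every pair is joined by at least one edge of G. Contracting each set to a single vertex therefore yields K_{4} as a minor, and since treewidth is minor-monotone, tw(G) ≥ tw(K_{4}) = 3. Therefore the treewidth is 3.

3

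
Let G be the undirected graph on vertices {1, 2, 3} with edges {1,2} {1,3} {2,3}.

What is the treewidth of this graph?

2

A width-2 tree decomposition is:
Bags: B1 = {1, 2, 3}
Tree: (single bag)
With just one bag of size 3, the width is 3 − 1 = 2, so tw(G) ≤ 2. On the other hand G contains the 3-clique {1, 2, 3}. A clique must lie in a single bag of any decomposition, so no decomposition can have width below 2. Hence tw(G) = 2 exactly.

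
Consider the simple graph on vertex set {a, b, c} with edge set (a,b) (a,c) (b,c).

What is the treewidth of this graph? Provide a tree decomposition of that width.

A single bag containing all 3 vertices is trivially a valid decomposition of width 2. For the lower bound, the 3 vertices {a, b, c} are pairwise adjacent, and any tree decomposition puts a clique entirely inside one bag — forcing width ≥ 2. Hence tw(G) = 2 exactly.

Treewidth 2.
Bags: B1 = {a, b, c}
Tree: (single bag)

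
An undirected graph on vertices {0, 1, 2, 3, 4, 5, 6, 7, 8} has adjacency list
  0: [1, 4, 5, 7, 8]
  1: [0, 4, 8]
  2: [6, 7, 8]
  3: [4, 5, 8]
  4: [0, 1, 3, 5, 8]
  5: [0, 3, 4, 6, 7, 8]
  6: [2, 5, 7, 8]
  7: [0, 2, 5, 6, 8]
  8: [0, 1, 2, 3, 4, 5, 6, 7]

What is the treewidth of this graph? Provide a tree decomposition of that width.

Treewidth 3.
One such decomposition:
Bags: B1 = {0, 5, 7, 8}  B2 = {0, 4, 5, 8}  B3 = {5, 6, 7, 8}  B4 = {2, 6, 7, 8}  B5 = {3, 4, 5, 8}  B6 = {0, 1, 4, 8}
Tree: B1–B2, B1–B3, B3–B4, B2–B5, B2–B6

The largest bag has 4 vertices, giving width 3; this decomposition certifies tw(G) ≤ 3. For the lower bound, the 4 vertices {0, 1, 4, 8} are pairwise adjacent, and any tree decomposition puts a clique entirely inside one bag — forcing width ≥ 3. Combining the bounds, tw(G) = 3.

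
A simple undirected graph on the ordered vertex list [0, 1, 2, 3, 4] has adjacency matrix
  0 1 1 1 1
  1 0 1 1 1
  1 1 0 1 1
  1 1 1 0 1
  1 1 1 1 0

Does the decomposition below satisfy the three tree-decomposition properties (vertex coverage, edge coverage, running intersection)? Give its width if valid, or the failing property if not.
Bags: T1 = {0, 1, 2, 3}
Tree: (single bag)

No — vertex 4 appears in no bag.

A tree decomposition must satisfy three properties: every vertex lies in some bag; for every edge, both endpoints lie together in some bag; and for every vertex, the bags containing it form a connected subtree. Here vertex 4 appears in no bag, so the decomposition is invalid.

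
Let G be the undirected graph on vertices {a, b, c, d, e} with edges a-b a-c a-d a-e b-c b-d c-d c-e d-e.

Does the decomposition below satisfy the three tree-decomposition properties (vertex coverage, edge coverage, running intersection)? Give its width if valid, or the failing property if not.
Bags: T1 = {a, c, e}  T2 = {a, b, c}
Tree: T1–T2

A tree decomposition must satisfy three properties: every vertex lies in some bag; for every edge, both endpoints lie together in some bag; and for every vertex, the bags containing it form a connected subtree. Here vertex d appears in no bag, so the decomposition is invalid.

No — vertex d appears in no bag.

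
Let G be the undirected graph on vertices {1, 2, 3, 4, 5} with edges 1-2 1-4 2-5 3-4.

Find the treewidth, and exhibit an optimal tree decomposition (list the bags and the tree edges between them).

The largest bag has 2 vertices, giving width 1; this decomposition certifies tw(G) ≤ 1. Any graph with an edge has treewidth ≥ 1, and G has the edge 3–4. Hence tw(G) = 1 exactly.

Treewidth 1.
Bags: B1 = {3, 4}  B2 = {1, 4}  B3 = {1, 2}  B4 = {2, 5}
Tree: B1–B2, B2–B3, B3–B4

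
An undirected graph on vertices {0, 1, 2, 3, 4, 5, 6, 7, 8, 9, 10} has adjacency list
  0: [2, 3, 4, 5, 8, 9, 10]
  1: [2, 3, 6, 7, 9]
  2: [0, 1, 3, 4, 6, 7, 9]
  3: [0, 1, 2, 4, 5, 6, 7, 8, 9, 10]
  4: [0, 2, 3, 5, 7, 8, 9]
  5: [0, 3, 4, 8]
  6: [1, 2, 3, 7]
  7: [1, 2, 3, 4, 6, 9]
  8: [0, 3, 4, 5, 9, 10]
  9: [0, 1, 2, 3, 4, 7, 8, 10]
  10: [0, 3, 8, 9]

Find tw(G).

A width-4 tree decomposition is:
Bags: B1 = {2, 3, 4, 7, 9}  B2 = {1, 2, 3, 7, 9}  B3 = {0, 2, 3, 4, 9}  B4 = {0, 3, 4, 8, 9}  B5 = {0, 3, 4, 5, 8}  B6 = {0, 3, 8, 9, 10}  B7 = {1, 2, 3, 6, 7}
Tree: B1–B2, B1–B3, B3–B4, B4–B5, B4–B6, B2–B7
Each bag holds 5 vertices, so the decomposition has width 4, which upper-bounds the treewidth. Conversely, {0, 3, 8, 9, 10} is a clique of size 5, and the vertices of any clique must share a bag in every tree decomposition; so some bag has ≥ 5 vertices and tw(G) ≥ 4. Hence tw(G) = 4 exactly.

4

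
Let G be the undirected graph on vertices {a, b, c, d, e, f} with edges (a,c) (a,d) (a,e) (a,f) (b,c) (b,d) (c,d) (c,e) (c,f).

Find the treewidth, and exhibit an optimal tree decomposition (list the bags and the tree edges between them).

Treewidth 2.
Bags: B1 = {a, c, e}  B2 = {a, c, f}  B3 = {a, c, d}  B4 = {b, c, d}
Tree: B1–B2, B2–B3, B3–B4

Each bag holds 3 vertices, so the decomposition has width 2, which upper-bounds the treewidth. On the other hand G contains the 3-clique {a, c, d}. A clique must lie in a single bag of any decomposition, so no decomposition can have width below 2. Therefore the treewidth is 2.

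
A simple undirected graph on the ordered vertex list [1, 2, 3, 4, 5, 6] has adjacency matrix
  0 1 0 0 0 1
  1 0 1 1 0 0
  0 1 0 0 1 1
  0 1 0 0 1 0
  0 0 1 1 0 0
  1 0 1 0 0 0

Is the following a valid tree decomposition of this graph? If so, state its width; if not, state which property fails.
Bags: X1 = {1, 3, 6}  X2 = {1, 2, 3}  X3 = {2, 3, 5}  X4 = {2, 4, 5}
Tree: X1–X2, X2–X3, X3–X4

Vertex coverage: the bags together contain {1, 2, 3, 4, 5, 6}, the full vertex set. Edge coverage: each edge of G has both endpoints in at least one bag. Running intersection: for every vertex, the bags containing it form a connected subtree. All three properties hold, so this is a valid tree decomposition of width max|bag| − 1 = 2, and hence tw(G) ≤ 2.

Yes; width 2.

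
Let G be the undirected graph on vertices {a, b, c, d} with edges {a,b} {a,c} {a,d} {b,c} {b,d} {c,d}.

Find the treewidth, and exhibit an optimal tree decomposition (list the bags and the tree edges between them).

With just one bag of size 4, the width is 4 − 1 = 3, so tw(G) ≤ 3. On the other hand G contains the 4-clique {a, b, c, d}. A clique must lie in a single bag of any decomposition, so no decomposition can have width below 3. Hence tw(G) = 3 exactly.

Treewidth 3.
One optimal decomposition is:
Bags: B1 = {a, b, c, d}
Tree: (single bag)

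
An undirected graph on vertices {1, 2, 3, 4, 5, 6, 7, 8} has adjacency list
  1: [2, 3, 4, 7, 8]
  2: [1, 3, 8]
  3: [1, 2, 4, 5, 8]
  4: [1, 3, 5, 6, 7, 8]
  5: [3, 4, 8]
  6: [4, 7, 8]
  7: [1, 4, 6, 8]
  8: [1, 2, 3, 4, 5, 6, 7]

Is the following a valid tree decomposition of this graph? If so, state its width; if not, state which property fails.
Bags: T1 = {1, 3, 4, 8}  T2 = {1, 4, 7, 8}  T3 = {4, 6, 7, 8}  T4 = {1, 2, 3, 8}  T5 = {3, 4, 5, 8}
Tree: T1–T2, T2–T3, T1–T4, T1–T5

Yes; width 3.

Vertex coverage: the bags together contain {1, 2, 3, 4, 5, 6, 7, 8}, the full vertex set. Edge coverage: each edge of G has both endpoints in at least one bag. Running intersection: for every vertex, the bags containing it form a connected subtree. All three properties hold, so this is a valid tree decomposition of width max|bag| − 1 = 3, and hence tw(G) ≤ 3.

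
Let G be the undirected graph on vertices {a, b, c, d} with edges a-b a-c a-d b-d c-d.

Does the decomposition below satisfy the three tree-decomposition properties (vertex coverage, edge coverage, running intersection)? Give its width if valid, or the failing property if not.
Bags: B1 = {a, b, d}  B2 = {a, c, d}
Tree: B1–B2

Yes; width 2.

Checking the three conditions: (i) the bags cover all of {a, b, c, d}; (ii) for each edge, some bag contains both endpoints; (iii) the bags containing any fixed vertex form a subtree. All hold, so the decomposition is valid with width 3 − 1 = 2.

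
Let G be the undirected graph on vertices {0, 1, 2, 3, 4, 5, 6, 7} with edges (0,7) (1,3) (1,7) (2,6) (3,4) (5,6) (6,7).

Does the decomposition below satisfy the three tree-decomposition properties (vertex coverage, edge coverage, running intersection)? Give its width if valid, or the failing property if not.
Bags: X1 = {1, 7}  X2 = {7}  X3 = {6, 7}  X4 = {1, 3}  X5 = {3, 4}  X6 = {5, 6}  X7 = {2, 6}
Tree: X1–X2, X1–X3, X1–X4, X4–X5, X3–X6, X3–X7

No — vertex 0 appears in no bag.

A tree decomposition must satisfy three properties: every vertex lies in some bag; for every edge, both endpoints lie together in some bag; and for every vertex, the bags containing it form a connected subtree. Here vertex 0 appears in no bag, so the decomposition is invalid.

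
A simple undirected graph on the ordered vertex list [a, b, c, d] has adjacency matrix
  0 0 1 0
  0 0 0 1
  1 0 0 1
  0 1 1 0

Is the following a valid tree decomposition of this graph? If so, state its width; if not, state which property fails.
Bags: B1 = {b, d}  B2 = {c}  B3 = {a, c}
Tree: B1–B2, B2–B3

A tree decomposition must satisfy three properties: every vertex lies in some bag; for every edge, both endpoints lie together in some bag; and for every vertex, the bags containing it form a connected subtree. Here edge (d,c) lies in no bag, so the decomposition is invalid.

No — edge (d,c) lies in no bag.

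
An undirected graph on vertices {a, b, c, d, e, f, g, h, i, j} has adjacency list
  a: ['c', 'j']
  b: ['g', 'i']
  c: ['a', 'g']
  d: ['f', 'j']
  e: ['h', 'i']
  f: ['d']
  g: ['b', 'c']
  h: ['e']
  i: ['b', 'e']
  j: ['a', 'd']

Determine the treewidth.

1

A width-1 tree decomposition is:
Bags: B1 = {e, h}  B2 = {e, i}  B3 = {b, i}  B4 = {b, g}  B5 = {c, g}  B6 = {a, c}  B7 = {a, j}  B8 = {d, j}  B9 = {d, f}
Tree: B1–B2, B2–B3, B3–B4, B4–B5, B5–B6, B6–B7, B7–B8, B8–B9
The largest bag has 2 vertices, giving width 1; this decomposition certifies tw(G) ≤ 1. G has an edge, so its treewidth is at least 1. Hence tw(G) = 1 exactly.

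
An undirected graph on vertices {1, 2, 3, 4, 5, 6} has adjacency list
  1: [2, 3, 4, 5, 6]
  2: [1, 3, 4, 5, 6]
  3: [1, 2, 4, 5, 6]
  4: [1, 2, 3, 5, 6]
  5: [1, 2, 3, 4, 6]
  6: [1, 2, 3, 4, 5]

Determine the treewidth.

A width-5 tree decomposition is:
Bags: B1 = {1, 2, 3, 4, 5, 6}
Tree: (single bag)
With just one bag of size 6, the width is 6 − 1 = 5, so tw(G) ≤ 5. For the lower bound, the 6 vertices {1, 2, 3, 4, 5, 6} are pairwise adjacent, and any tree decomposition puts a clique entirely inside one bag — forcing width ≥ 5. Therefore the treewidth is 5.

5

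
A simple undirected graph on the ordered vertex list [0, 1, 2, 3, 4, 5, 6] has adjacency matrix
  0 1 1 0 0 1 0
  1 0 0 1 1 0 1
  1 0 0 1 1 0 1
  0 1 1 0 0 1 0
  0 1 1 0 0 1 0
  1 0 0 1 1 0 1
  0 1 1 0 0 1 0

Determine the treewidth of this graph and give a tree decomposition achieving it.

Treewidth 3.
One such decomposition:
Bags: B1 = {1, 2, 4, 5}  B2 = {0, 1, 2, 5}  B3 = {1, 2, 5, 6}  B4 = {1, 2, 3, 5}
Tree: B1–B2, B2–B3, B3–B4

Each bag holds 4 vertices, so the decomposition has width 3, which upper-bounds the treewidth. For the lower bound: the 4 vertex sets {4,5}, {0,1}, {2}, {6} are disjoint, each induces a connected subgraph, and every pair is joined by at least one edge of G. Contracting each set to a single vertex therefore yields K_{4} as a minor, and since treewidth is minor-monotone, tw(G) ≥ tw(K_{4}) = 3. The upper and lower bounds meet at 3, so that is the treewidth.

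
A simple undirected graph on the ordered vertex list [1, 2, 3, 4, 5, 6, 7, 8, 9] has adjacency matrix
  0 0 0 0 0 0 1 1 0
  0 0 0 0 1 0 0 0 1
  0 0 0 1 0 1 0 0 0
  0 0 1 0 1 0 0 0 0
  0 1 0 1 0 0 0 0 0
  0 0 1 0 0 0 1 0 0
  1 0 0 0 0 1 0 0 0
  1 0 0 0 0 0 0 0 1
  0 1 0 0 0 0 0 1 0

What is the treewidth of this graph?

A width-2 tree decomposition is:
Bags: B1 = {3, 4, 6}  B2 = {4, 6, 7}  B3 = {1, 4, 7}  B4 = {1, 4, 8}  B5 = {4, 8, 9}  B6 = {2, 4, 9}  B7 = {2, 4, 5}
Tree: B1–B2, B2–B3, B3–B4, B4–B5, B5–B6, B6–B7
The largest bag has 3 vertices, giving width 2; this decomposition certifies tw(G) ≤ 2. For the lower bound, G contains the cycle 4–3–6–7–1–8–9–2–5–4, so G is not a forest; only forests have treewidth ≤ 1, hence tw(G) ≥ 2. Therefore the treewidth is 2.

2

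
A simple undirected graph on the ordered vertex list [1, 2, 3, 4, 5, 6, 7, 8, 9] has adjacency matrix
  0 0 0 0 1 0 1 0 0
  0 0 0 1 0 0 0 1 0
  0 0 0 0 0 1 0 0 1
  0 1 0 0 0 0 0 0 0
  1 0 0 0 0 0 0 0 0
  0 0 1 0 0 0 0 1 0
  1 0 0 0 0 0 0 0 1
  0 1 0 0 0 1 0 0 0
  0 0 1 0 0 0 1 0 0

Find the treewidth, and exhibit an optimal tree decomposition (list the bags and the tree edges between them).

Treewidth 1.
One such decomposition:
Bags: B1 = {2, 4}  B2 = {2, 8}  B3 = {6, 8}  B4 = {3, 6}  B5 = {3, 9}  B6 = {7, 9}  B7 = {1, 7}  B8 = {1, 5}
Tree: B1–B2, B2–B3, B3–B4, B4–B5, B5–B6, B6–B7, B7–B8

Every bag has size at most 2, so the width is 2 − 1 = 1 and tw(G) ≤ 1. G has an edge, so its treewidth is at least 1. Hence tw(G) = 1 exactly.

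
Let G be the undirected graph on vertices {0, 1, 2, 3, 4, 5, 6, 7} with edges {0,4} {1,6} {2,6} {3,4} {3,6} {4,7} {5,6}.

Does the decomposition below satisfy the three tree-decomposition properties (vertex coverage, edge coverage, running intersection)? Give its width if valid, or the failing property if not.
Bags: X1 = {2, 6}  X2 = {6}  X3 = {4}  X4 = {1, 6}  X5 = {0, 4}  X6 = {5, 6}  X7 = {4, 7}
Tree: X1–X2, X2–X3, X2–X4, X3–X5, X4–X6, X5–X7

A tree decomposition must satisfy three properties: every vertex lies in some bag; for every edge, both endpoints lie together in some bag; and for every vertex, the bags containing it form a connected subtree. Here vertex 3 appears in no bag, so the decomposition is invalid.

No — vertex 3 appears in no bag.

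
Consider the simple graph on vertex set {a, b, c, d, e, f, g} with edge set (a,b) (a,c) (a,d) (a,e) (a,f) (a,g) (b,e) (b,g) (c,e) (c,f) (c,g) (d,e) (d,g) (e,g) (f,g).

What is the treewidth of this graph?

3

A width-3 tree decomposition is:
Bags: B1 = {a, b, e, g}  B2 = {a, d, e, g}  B3 = {a, c, e, g}  B4 = {a, c, f, g}
Tree: B1–B2, B2–B3, B3–B4
Every bag has size at most 4, so the width is 4 − 1 = 3 and tw(G) ≤ 3. On the other hand G contains the 4-clique {a, d, e, g}. A clique must lie in a single bag of any decomposition, so no decomposition can have width below 3. The upper and lower bounds meet at 3, so that is the treewidth.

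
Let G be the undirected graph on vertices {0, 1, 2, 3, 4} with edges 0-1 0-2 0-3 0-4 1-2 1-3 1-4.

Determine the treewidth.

2

A width-2 tree decomposition is:
Bags: B1 = {0, 1, 4}  B2 = {0, 1, 2}  B3 = {0, 1, 3}
Tree: B1–B2, B1–B3
Each bag holds 3 vertices, so the decomposition has width 2, which upper-bounds the treewidth. Conversely, {0, 1, 2} is a clique of size 3, and the vertices of any clique must share a bag in every tree decomposition; so some bag has ≥ 3 vertices and tw(G) ≥ 2. Combining the bounds, tw(G) = 2.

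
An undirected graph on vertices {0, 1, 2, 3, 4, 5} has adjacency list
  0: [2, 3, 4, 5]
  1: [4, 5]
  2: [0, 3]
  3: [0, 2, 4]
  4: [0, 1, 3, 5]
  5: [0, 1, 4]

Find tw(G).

2

A width-2 tree decomposition is:
Bags: B1 = {0, 4, 5}  B2 = {0, 3, 4}  B3 = {0, 2, 3}  B4 = {1, 4, 5}
Tree: B1–B2, B2–B3, B1–B4
The largest bag has 3 vertices, giving width 2; this decomposition certifies tw(G) ≤ 2. Conversely, {0, 2, 3} is a clique of size 3, and the vertices of any clique must share a bag in every tree decomposition; so some bag has ≥ 3 vertices and tw(G) ≥ 2. Therefore the treewidth is 2.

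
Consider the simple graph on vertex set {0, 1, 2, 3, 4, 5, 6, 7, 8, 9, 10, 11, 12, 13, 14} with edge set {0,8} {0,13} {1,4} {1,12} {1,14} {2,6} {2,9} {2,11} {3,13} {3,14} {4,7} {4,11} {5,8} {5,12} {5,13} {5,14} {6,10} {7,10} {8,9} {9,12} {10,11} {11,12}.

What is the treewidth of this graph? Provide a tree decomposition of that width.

The largest bag has 4 vertices, giving width 3; this decomposition certifies tw(G) ≤ 3. For the lower bound: the 4 vertex sets {6,7,10}, {4}, {11}, {1,2,9,12} are disjoint, each induces a connected subgraph, and every pair is joined by at least one edge of G. Contracting each set to a single vertex therefore yields K_{4} as a minor, and since treewidth is minor-monotone, tw(G) ≥ tw(K_{4}) = 3. Hence tw(G) = 3 exactly.

Treewidth 3.
One optimal decomposition is:
Bags: B1 = {4, 6, 7, 10}  B2 = {4, 6, 10, 11}  B3 = {2, 4, 6, 11}  B4 = {1, 2, 4, 11}  B5 = {1, 2, 11, 12}  B6 = {1, 2, 9, 12}  B7 = {1, 9, 12, 14}  B8 = {5, 9, 12, 14}  B9 = {5, 8, 9, 14}  B10 = {3, 5, 8, 14}  B11 = {3, 5, 8, 13}  B12 = {0, 3, 8, 13}
Tree: B1–B2, B2–B3, B3–B4, B4–B5, B5–B6, B6–B7, B7–B8, B8–B9, B9–B10, B10–B11, B11–B12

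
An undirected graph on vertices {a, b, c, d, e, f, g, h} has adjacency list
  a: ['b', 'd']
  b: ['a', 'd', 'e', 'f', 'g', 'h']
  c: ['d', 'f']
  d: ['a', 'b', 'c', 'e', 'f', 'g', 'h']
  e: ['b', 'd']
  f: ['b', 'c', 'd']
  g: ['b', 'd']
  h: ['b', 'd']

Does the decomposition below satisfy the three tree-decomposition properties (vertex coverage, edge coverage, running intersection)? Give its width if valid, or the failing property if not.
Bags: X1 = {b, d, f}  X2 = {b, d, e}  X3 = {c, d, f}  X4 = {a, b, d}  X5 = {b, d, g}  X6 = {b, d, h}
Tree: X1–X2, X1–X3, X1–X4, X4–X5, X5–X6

Yes; width 2.

Every vertex of G appears in some bag (union = {a, b, c, d, e, f, g, h}); every edge is covered by a bag; and for each vertex v the set of bags containing v is connected in the bag tree. The decomposition is therefore valid. The largest bag has 3 vertices, so the width is 2.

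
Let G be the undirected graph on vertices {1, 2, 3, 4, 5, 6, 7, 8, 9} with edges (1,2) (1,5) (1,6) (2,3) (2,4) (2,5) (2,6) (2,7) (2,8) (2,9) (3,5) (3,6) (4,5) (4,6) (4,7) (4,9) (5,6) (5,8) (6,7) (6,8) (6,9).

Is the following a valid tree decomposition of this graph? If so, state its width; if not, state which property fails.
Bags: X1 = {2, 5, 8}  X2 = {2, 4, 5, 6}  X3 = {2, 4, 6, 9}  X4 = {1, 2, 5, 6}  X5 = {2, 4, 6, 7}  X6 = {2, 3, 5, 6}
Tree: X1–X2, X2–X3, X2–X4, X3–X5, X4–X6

A tree decomposition must satisfy three properties: every vertex lies in some bag; for every edge, both endpoints lie together in some bag; and for every vertex, the bags containing it form a connected subtree. Here edge (6,8) lies in no bag, so the decomposition is invalid.

No — edge (6,8) lies in no bag.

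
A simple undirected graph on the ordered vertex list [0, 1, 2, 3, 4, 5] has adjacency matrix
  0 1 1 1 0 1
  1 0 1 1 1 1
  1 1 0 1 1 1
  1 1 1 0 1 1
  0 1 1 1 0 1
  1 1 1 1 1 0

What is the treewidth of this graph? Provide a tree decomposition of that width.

Each bag holds 5 vertices, so the decomposition has width 4, which upper-bounds the treewidth. Conversely, {0, 1, 2, 3, 5} is a clique of size 5, and the vertices of any clique must share a bag in every tree decomposition; so some bag has ≥ 5 vertices and tw(G) ≥ 4. Therefore the treewidth is 4.

Treewidth 4.
One such decomposition:
Bags: B1 = {1, 2, 3, 4, 5}  B2 = {0, 1, 2, 3, 5}
Tree: B1–B2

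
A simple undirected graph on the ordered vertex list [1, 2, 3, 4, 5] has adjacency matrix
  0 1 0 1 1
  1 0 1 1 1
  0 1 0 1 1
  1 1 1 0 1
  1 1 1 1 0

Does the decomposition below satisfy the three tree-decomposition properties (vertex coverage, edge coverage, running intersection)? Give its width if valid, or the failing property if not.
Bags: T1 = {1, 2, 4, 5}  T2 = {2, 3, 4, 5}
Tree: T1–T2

Checking the three conditions: (i) the bags cover all of {1, 2, 3, 4, 5}; (ii) for each edge, some bag contains both endpoints; (iii) the bags containing any fixed vertex form a subtree. All hold, so the decomposition is valid with width 4 − 1 = 3.

Yes; width 3.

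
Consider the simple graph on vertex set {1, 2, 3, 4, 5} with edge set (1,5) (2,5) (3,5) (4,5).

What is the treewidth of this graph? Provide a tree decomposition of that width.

Each bag holds 2 vertices, so the decomposition has width 1, which upper-bounds the treewidth. G has an edge, so its treewidth is at least 1. Therefore the treewidth is 1.

Treewidth 1.
One such decomposition:
Bags: B1 = {2, 5}  B2 = {4, 5}  B3 = {3, 5}  B4 = {1, 5}
Tree: B1–B2, B1–B3, B1–B4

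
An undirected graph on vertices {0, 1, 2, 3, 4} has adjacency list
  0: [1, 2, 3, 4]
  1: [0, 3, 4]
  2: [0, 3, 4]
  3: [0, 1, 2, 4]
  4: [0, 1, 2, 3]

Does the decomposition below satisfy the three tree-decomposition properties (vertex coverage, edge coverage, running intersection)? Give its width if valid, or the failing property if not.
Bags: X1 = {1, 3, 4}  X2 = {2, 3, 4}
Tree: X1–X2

No — vertex 0 appears in no bag.

A tree decomposition must satisfy three properties: every vertex lies in some bag; for every edge, both endpoints lie together in some bag; and for every vertex, the bags containing it form a connected subtree. Here vertex 0 appears in no bag, so the decomposition is invalid.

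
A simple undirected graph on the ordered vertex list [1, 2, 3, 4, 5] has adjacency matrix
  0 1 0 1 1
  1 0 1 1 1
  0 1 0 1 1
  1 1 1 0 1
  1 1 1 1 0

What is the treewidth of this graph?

3

A width-3 tree decomposition is:
Bags: B1 = {1, 2, 4, 5}  B2 = {2, 3, 4, 5}
Tree: B1–B2
Each bag holds 4 vertices, so the decomposition has width 3, which upper-bounds the treewidth. For the lower bound, the 4 vertices {1, 2, 4, 5} are pairwise adjacent, and any tree decomposition puts a clique entirely inside one bag — forcing width ≥ 3. Therefore the treewidth is 3.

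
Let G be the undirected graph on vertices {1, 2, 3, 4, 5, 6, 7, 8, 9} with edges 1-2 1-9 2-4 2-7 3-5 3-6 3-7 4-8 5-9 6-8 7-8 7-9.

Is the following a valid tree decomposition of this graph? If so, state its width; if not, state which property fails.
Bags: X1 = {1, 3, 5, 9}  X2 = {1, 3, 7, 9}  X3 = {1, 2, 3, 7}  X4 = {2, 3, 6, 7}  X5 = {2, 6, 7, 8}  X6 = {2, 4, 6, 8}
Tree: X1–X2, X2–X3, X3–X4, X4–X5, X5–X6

Vertex coverage: the bags together contain {1, 2, 3, 4, 5, 6, 7, 8, 9}, the full vertex set. Edge coverage: each edge of G has both endpoints in at least one bag. Running intersection: for every vertex, the bags containing it form a connected subtree. All three properties hold, so this is a valid tree decomposition of width max|bag| − 1 = 3, and hence tw(G) ≤ 3.

Yes; width 3.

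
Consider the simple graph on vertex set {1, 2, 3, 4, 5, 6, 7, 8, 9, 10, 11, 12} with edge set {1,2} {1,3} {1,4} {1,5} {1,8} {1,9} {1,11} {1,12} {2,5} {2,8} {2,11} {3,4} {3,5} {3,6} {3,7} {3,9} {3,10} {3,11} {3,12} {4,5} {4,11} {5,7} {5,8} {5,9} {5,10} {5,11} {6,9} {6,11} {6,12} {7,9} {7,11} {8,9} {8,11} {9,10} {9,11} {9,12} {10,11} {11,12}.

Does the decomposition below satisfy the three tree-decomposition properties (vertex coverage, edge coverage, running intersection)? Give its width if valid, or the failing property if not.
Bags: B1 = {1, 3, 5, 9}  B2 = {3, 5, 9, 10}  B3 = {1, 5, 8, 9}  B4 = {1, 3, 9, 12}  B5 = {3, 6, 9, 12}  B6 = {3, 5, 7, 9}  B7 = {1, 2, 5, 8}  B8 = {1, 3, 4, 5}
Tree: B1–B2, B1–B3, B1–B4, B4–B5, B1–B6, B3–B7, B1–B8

No — vertex 11 appears in no bag.

A tree decomposition must satisfy three properties: every vertex lies in some bag; for every edge, both endpoints lie together in some bag; and for every vertex, the bags containing it form a connected subtree. Here vertex 11 appears in no bag, so the decomposition is invalid.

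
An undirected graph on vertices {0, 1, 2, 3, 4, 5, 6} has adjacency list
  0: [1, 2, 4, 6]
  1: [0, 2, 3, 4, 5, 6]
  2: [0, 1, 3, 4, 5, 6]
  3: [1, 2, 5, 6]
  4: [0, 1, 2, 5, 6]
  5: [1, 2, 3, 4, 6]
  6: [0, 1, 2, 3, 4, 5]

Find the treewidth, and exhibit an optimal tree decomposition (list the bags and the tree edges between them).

Each bag holds 5 vertices, so the decomposition has width 4, which upper-bounds the treewidth. On the other hand G contains the 5-clique {1, 2, 3, 5, 6}. A clique must lie in a single bag of any decomposition, so no decomposition can have width below 4. Hence tw(G) = 4 exactly.

Treewidth 4.
Bags: B1 = {1, 2, 4, 5, 6}  B2 = {0, 1, 2, 4, 6}  B3 = {1, 2, 3, 5, 6}
Tree: B1–B2, B1–B3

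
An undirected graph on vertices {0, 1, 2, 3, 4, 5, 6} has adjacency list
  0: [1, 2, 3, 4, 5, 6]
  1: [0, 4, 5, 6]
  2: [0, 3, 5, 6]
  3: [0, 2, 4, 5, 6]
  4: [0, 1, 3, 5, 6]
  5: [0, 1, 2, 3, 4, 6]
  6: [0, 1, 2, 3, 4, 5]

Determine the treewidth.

A width-4 tree decomposition is:
Bags: B1 = {0, 1, 4, 5, 6}  B2 = {0, 3, 4, 5, 6}  B3 = {0, 2, 3, 5, 6}
Tree: B1–B2, B2–B3
Every bag has size at most 5, so the width is 5 − 1 = 4 and tw(G) ≤ 4. For the lower bound, the 5 vertices {0, 1, 4, 5, 6} are pairwise adjacent, and any tree decomposition puts a clique entirely inside one bag — forcing width ≥ 4. Therefore the treewidth is 4.

4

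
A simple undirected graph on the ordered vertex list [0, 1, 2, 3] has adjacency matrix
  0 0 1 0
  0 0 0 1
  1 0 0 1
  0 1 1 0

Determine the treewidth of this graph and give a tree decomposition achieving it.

Treewidth 1.
One optimal decomposition is:
Bags: B1 = {1, 3}  B2 = {2, 3}  B3 = {0, 2}
Tree: B1–B2, B2–B3

Each bag holds 2 vertices, so the decomposition has width 1, which upper-bounds the treewidth. Any graph with an edge has treewidth ≥ 1, and G has the edge 1–3. The upper and lower bounds meet at 1, so that is the treewidth.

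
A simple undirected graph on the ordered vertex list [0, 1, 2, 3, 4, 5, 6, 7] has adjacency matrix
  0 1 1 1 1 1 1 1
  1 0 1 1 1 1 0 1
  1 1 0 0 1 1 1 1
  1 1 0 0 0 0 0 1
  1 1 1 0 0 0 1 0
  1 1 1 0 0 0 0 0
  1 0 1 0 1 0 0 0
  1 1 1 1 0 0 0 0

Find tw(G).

A width-3 tree decomposition is:
Bags: B1 = {0, 1, 2, 5}  B2 = {0, 1, 2, 7}  B3 = {0, 1, 3, 7}  B4 = {0, 1, 2, 4}  B5 = {0, 2, 4, 6}
Tree: B1–B2, B2–B3, B1–B4, B4–B5
Each bag holds 4 vertices, so the decomposition has width 3, which upper-bounds the treewidth. On the other hand G contains the 4-clique {0, 1, 2, 4}. A clique must lie in a single bag of any decomposition, so no decomposition can have width below 3. Therefore the treewidth is 3.

3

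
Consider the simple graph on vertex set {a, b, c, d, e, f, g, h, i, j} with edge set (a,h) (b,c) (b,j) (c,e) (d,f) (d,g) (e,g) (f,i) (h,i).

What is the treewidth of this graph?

1

A width-1 tree decomposition is:
Bags: B1 = {a, h}  B2 = {h, i}  B3 = {f, i}  B4 = {d, f}  B5 = {d, g}  B6 = {e, g}  B7 = {c, e}  B8 = {b, c}  B9 = {b, j}
Tree: B1–B2, B2–B3, B3–B4, B4–B5, B5–B6, B6–B7, B7–B8, B8–B9
Every bag has size at most 2, so the width is 2 − 1 = 1 and tw(G) ≤ 1. G has an edge, so its treewidth is at least 1. Therefore the treewidth is 1.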